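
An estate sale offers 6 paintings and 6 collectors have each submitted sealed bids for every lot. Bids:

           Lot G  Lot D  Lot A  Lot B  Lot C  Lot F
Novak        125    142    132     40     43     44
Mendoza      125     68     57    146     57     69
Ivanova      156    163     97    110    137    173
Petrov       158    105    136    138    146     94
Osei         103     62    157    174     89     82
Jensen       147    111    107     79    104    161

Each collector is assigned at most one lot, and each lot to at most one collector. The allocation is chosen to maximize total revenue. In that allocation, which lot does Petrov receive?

Petrov receives Lot C.

This is the linear assignment problem.
Optimal: Novak→Lot D ($142), Mendoza→Lot B ($146), Ivanova→Lot F ($173), Petrov→Lot C ($146), Osei→Lot A ($157), Jensen→Lot G ($147) — total 142+146+173+146+157+147 = $911.
Max-entry greedy (repeatedly take the single best remaining cell) gives $811, worse by 100.
Petrov's own top lot is Lot G ($158), but forcing Petrov→Lot G and reassigning the rest optimally gives only $901 — worse by 10.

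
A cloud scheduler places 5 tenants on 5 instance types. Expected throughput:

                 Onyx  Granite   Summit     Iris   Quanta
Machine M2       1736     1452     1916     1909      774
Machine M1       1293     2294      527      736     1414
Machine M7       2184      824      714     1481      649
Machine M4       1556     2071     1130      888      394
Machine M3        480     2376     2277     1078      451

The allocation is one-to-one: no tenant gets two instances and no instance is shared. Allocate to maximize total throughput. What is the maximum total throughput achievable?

Treat this as an assignment problem: match each tenant to one instance.
Optimal: Onyx→Machine M7 (2184 ops/s), Granite→Machine M4 (2071 ops/s), Summit→Machine M3 (2277 ops/s), Iris→Machine M2 (1909 ops/s), Quanta→Machine M1 (1414 ops/s) — total 2184+2071+2277+1909+1414 = 9855 ops/s.
Column-greedy (each instance in turn goes to its best remaining tenant) gives 7733 ops/s, worse by 2122.
Next-best assignment: Onyx→Machine M7, Granite→Machine M1, Summit→Machine M3, Iris→Machine M2, Quanta→Machine M4 = 9058 ops/s.
Swapping Iris↔Summit (Iris→Machine M3 1078 ops/s, Summit→Machine M2 1916 ops/s) loses 1192.
No other one-to-one assignment exceeds 9855 ops/s.

Maximum total: 9855 ops/s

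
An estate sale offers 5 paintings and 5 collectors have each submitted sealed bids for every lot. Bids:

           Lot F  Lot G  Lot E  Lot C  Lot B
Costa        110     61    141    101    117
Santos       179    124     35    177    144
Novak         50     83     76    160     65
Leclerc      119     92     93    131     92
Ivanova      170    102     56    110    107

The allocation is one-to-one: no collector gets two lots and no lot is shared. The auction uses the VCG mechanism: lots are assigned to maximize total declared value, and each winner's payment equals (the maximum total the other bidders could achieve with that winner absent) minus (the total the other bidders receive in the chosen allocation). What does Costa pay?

Costa pays $1.

Efficient allocation: Costa→Lot E ($141), Santos→Lot B ($144), Novak→Lot C ($160), Leclerc→Lot G ($92), Ivanova→Lot F ($170); total welfare W = $707.
Costa receives Lot E at value $141, so the others get W − 141 = $566.
Without Costa: best allocation of the remaining 4 bidders over all 5 lots is Santos→Lot B ($144), Novak→Lot C ($160), Leclerc→Lot E ($93), Ivanova→Lot F ($170), total $567.
VCG payment = (others' best without Costa) − (others' welfare with Costa) = 567 − 566 = $1.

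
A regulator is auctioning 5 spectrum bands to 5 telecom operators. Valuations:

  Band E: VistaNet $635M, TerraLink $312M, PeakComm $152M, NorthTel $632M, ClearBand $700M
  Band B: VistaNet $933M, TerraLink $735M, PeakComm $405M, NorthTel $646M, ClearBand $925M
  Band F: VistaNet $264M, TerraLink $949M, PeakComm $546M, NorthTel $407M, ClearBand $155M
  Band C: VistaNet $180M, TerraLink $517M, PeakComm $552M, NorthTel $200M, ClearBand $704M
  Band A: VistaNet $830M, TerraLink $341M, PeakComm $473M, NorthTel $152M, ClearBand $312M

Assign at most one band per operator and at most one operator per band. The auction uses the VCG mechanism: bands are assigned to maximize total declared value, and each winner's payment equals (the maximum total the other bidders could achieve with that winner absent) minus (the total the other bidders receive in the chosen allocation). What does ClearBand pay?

ClearBand pays $103M.

Efficient allocation: VistaNet→Band A ($830M), TerraLink→Band F ($949M), PeakComm→Band C ($552M), NorthTel→Band E ($632M), ClearBand→Band B ($925M); total welfare W = $3888M.
ClearBand receives Band B at value $925M, so the others get W − 925 = $2963M.
Without ClearBand: best allocation of the remaining 4 bidders over all 5 bands is VistaNet→Band B ($933M), TerraLink→Band F ($949M), PeakComm→Band C ($552M), NorthTel→Band E ($632M), total $3066M.
VCG payment = (others' best without ClearBand) − (others' welfare with ClearBand) = 3066 − 2963 = $103M.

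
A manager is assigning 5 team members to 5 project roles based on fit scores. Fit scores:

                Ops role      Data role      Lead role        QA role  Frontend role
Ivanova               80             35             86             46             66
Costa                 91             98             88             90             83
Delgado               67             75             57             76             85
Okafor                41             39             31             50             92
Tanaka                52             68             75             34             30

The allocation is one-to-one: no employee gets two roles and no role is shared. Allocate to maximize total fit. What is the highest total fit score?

Max total: 421 pts

Optimal: Ivanova→Ops role (80 pts), Costa→Data role (98 pts), Delgado→QA role (76 pts), Okafor→Frontend role (92 pts), Tanaka→Lead role (75 pts) — total 80+98+76+92+75 = 421 pts.
Row-greedy (each employee in turn takes its best remaining role) gives 371 pts, worse by 50.
Next-best assignment: Ivanova→Lead role, Costa→Ops role, Delgado→QA role, Okafor→Frontend role, Tanaka→Data role = 413 pts.
Swapping Costa↔Delgado (Costa→QA role 90 pts, Delgado→Data role 75 pts) loses 9.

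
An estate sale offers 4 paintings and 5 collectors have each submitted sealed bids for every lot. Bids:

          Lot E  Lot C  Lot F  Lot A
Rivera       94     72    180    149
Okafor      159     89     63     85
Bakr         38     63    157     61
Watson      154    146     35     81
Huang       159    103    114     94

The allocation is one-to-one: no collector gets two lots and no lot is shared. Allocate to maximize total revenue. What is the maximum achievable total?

Maximum total: $611

Optimal: Okafor→Lot E ($159), Watson→Lot C ($146), Bakr→Lot F ($157), Rivera→Lot A ($149) — total 159+146+157+149 = $611.
Max-entry greedy (repeatedly take the single best remaining cell) gives $579, worse by 32.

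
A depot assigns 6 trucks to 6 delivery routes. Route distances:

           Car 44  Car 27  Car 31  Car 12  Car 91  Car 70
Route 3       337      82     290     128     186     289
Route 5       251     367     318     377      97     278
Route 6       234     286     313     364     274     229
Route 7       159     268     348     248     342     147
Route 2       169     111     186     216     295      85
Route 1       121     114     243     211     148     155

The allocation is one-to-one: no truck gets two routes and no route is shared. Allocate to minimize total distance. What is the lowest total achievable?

Optimal: Car 44→Route 7 (159 km), Car 27→Route 1 (114 km), Car 31→Route 6 (313 km), Car 12→Route 3 (128 km), Car 91→Route 5 (97 km), Car 70→Route 2 (85 km) — total 159+114+313+128+97+85 = 896 km.
Row-greedy (each truck in turn takes its cheapest remaining route) gives 963 km, worse by 67.
Checked against all permutations: 896 km is optimal.

Min total: 896 km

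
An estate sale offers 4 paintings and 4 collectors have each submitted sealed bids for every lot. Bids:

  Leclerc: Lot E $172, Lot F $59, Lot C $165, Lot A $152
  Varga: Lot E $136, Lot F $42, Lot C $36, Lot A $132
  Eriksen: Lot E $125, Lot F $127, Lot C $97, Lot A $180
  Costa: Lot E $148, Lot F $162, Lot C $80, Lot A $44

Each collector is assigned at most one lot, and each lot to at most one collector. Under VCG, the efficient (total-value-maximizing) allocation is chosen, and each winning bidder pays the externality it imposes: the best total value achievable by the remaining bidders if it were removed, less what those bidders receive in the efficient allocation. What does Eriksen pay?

Efficient allocation: Leclerc→Lot C ($165), Varga→Lot E ($136), Eriksen→Lot A ($180), Costa→Lot F ($162); total welfare W = $643.
Eriksen receives Lot A at value $180, so the others get W − 180 = $463.
Without Eriksen: best allocation of the remaining 3 bidders over all 4 lots is Leclerc→Lot E ($172), Varga→Lot A ($132), Costa→Lot F ($162), total $466.
VCG payment = (others' best without Eriksen) − (others' welfare with Eriksen) = 466 − 463 = $3.

Eriksen pays $3.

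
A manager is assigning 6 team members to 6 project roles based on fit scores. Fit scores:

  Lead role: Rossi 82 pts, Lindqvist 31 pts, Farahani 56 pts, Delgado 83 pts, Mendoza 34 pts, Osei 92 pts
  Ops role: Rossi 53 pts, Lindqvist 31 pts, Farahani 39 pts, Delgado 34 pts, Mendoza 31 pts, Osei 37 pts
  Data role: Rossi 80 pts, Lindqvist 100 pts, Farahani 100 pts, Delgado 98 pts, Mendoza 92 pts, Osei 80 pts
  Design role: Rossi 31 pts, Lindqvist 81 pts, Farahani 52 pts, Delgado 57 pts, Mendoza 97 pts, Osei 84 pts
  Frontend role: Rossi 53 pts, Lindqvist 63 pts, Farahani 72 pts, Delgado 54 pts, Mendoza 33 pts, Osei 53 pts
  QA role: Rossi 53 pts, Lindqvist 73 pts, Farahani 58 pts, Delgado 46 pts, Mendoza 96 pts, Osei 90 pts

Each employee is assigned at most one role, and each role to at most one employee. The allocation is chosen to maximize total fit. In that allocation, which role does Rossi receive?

Rossi receives Ops role.

Optimal: Rossi→Ops role (53 pts), Lindqvist→Data role (100 pts), Farahani→Frontend role (72 pts), Delgado→Lead role (83 pts), Mendoza→Design role (97 pts), Osei→QA role (90 pts) — total 53+100+72+83+97+90 = 495 pts.
Rossi's own top role is Lead role (82 pts), but forcing Rossi→Lead role and reassigning the rest optimally gives only 475 pts — worse by 20.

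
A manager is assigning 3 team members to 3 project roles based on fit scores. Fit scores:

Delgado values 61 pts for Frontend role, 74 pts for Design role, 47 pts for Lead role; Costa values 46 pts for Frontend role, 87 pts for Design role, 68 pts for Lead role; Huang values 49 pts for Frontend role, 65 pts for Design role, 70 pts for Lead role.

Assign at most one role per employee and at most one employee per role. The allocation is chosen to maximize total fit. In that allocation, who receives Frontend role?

Optimal: Delgado→Frontend role (61 pts), Costa→Design role (87 pts), Huang→Lead role (70 pts) — total 61+87+70 = 218 pts.
Row-greedy (each employee in turn takes its best remaining role) gives 191 pts, worse by 27.
Next-best assignment: Delgado→Frontend role, Costa→Lead role, Huang→Design role = 194 pts.
Delgado's own top role is Design role (74 pts), but forcing Delgado→Design role and reassigning the rest optimally gives only 191 pts — worse by 27.

Delgado receives Frontend role.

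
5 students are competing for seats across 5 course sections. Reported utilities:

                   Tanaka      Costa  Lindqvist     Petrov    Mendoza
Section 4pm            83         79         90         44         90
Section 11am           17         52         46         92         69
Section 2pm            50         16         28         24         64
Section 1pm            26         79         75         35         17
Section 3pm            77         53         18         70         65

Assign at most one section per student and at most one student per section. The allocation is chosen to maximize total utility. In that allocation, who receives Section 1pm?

Costa receives Section 1pm.

Optimal: Tanaka→Section 3pm (77 points), Costa→Section 1pm (79 points), Lindqvist→Section 4pm (90 points), Petrov→Section 11am (92 points), Mendoza→Section 2pm (64 points) — total 77+79+90+92+64 = 402 points.
Row-greedy (each student in turn takes its best remaining section) gives 342 points, worse by 60.
Next-best assignment: Tanaka→Section 3pm, Costa→Section 4pm, Lindqvist→Section 1pm, Petrov→Section 11am, Mendoza→Section 2pm = 387 points.
Swapping Tanaka↔Costa (Tanaka→Section 1pm 26 points, Costa→Section 3pm 53 points) loses 77.
Every other assignment is strictly worse.
Costa's own top section is Section 4pm (79 points), but forcing Costa→Section 4pm and reassigning the rest optimally gives only 387 points — worse by 15.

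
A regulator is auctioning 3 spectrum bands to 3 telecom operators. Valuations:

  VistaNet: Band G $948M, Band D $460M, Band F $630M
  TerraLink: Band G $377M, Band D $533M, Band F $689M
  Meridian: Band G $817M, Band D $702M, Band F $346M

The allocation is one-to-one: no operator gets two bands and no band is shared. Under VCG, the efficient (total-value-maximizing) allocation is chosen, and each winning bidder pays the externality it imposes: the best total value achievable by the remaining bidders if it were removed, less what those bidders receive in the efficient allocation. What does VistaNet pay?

Efficient allocation: VistaNet→Band G ($948M), TerraLink→Band F ($689M), Meridian→Band D ($702M); total welfare W = $2339M.
VistaNet receives Band G at value $948M, so the others get W − 948 = $1391M.
Without VistaNet: best allocation of the remaining 2 bidders over all 3 bands is TerraLink→Band F ($689M), Meridian→Band G ($817M), total $1506M.
VCG payment = (others' best without VistaNet) − (others' welfare with VistaNet) = 1506 − 1391 = $115M.

VistaNet pays $115M.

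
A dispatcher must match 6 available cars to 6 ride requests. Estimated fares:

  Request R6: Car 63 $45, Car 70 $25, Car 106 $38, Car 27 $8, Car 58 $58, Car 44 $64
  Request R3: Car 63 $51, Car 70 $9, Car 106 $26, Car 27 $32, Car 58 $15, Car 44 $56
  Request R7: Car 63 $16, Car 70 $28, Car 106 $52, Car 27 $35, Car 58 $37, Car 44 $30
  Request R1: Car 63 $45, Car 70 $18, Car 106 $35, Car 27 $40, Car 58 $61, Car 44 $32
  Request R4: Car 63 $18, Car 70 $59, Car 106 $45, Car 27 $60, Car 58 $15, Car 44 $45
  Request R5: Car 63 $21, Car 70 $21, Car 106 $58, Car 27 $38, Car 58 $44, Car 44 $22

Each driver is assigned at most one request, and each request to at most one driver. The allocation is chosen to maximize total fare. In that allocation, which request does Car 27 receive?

Car 27 receives Request R7.

Optimal: Car 63→Request R3 ($51), Car 70→Request R4 ($59), Car 106→Request R5 ($58), Car 27→Request R7 ($35), Car 58→Request R1 ($61), Car 44→Request R6 ($64) — total 51+59+58+35+61+64 = $328.
Column-greedy (each request in turn goes to its best remaining driver) gives $309, worse by 19.
Next-best assignment: Car 63→Request R3, Car 70→Request R4, Car 106→Request R7, Car 27→Request R5, Car 58→Request R1, Car 44→Request R6 = $325.
Car 27's own top request is Request R4 ($60), but forcing Car 27→Request R4 and reassigning the rest optimally gives only $322 — worse by 6.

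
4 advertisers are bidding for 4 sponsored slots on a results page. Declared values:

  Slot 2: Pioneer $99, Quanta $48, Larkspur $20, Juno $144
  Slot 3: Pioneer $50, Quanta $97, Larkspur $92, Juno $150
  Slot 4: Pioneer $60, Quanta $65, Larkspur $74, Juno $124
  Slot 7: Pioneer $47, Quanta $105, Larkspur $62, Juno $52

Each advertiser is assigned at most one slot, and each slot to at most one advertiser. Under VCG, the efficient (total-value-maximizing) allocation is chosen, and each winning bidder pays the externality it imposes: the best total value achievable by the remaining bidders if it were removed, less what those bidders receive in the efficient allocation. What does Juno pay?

Juno pays $18.

Efficient allocation: Pioneer→Slot 2 ($99), Quanta→Slot 7 ($105), Larkspur→Slot 4 ($74), Juno→Slot 3 ($150); total welfare W = $428.
Juno receives Slot 3 at value $150, so the others get W − 150 = $278.
Without Juno: best allocation of the remaining 3 bidders over all 4 slots is Pioneer→Slot 2 ($99), Quanta→Slot 7 ($105), Larkspur→Slot 3 ($92), total $296.
VCG payment = (others' best without Juno) − (others' welfare with Juno) = 296 − 278 = $18.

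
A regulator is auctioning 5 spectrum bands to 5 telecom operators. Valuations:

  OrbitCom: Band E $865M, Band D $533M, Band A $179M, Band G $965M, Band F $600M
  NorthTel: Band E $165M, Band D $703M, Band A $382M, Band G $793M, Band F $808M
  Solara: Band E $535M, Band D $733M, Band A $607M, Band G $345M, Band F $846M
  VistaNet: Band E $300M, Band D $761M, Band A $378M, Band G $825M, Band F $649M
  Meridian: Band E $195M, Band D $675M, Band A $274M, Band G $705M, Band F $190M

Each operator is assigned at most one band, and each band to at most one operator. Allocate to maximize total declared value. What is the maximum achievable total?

Maximum total: $3780M

This is the linear assignment problem.
Optimal: OrbitCom→Band E ($865M), NorthTel→Band F ($808M), Solara→Band A ($607M), VistaNet→Band G ($825M), Meridian→Band D ($675M) — total 865+808+607+825+675 = $3780M.
Column-greedy (each band in turn goes to its best remaining operator) gives $3216M, worse by 564.
Next-best assignment: OrbitCom→Band E, NorthTel→Band F, Solara→Band A, VistaNet→Band D, Meridian→Band G = $3746M.
Checked against all permutations: $3780M is optimal.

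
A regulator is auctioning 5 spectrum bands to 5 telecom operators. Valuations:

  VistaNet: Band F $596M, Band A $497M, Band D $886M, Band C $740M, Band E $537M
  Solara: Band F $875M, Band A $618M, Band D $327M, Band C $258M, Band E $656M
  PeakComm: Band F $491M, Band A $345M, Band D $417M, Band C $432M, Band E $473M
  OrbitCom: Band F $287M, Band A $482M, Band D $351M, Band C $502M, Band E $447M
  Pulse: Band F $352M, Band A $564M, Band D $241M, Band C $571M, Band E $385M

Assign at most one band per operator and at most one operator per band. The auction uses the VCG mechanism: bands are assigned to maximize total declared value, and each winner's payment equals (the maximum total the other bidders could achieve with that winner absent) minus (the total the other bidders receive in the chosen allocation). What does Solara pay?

Efficient allocation: VistaNet→Band D ($886M), Solara→Band F ($875M), PeakComm→Band E ($473M), OrbitCom→Band C ($502M), Pulse→Band A ($564M); total welfare W = $3300M.
Solara receives Band F at value $875M, so the others get W − 875 = $2425M.
Without Solara: best allocation of the remaining 4 bidders over all 5 bands is VistaNet→Band D ($886M), PeakComm→Band F ($491M), OrbitCom→Band C ($502M), Pulse→Band A ($564M), total $2443M.
VCG payment = (others' best without Solara) − (others' welfare with Solara) = 2443 − 2425 = $18M.

Solara pays $18M.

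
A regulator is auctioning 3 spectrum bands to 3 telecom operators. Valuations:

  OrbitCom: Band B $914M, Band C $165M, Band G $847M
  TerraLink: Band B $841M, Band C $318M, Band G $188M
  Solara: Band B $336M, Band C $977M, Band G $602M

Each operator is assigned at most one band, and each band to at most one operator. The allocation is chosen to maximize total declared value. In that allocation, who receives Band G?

OrbitCom receives Band G.

Optimal: OrbitCom→Band G ($847M), TerraLink→Band B ($841M), Solara→Band C ($977M) — total 847+841+977 = $2665M.
Swapping OrbitCom↔TerraLink (OrbitCom→Band B $914M, TerraLink→Band G $188M) loses 586.
Checked against all permutations: $2665M is optimal.
OrbitCom's own top band is Band B ($914M), but forcing OrbitCom→Band B and reassigning the rest optimally gives only $2079M — worse by 586.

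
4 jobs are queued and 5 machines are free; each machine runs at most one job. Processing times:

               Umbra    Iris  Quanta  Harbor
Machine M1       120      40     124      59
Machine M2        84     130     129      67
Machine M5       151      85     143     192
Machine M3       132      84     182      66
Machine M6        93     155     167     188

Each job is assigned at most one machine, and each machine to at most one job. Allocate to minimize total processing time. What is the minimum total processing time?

Min total: 328 min

Optimal: Umbra→Machine M6 (93 min), Iris→Machine M1 (40 min), Quanta→Machine M2 (129 min), Harbor→Machine M3 (66 min) — total 93+40+129+66 = 328 min.
Min-entry greedy (repeatedly take the single cheapest remaining cell) gives 333 min, worse by 5.
Next-best assignment: Umbra→Machine M2, Iris→Machine M1, Quanta→Machine M5, Harbor→Machine M3 = 333 min.
Swapping Umbra↔Quanta (Umbra→Machine M2 84 min, Quanta→Machine M6 167 min) adds 29.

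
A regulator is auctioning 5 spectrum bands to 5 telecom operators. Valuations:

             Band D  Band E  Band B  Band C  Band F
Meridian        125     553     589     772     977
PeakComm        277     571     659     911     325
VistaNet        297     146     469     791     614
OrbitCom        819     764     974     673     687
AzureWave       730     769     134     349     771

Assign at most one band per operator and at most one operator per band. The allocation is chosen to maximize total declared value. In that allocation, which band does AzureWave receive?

This is a one-to-one assignment (maximum-weight bipartite matching).
Optimal: Meridian→Band F ($977M), PeakComm→Band E ($571M), VistaNet→Band C ($791M), OrbitCom→Band B ($974M), AzureWave→Band D ($730M) — total 977+571+791+974+730 = $4043M.
Next-best assignment: Meridian→Band F, PeakComm→Band B, VistaNet→Band C, OrbitCom→Band D, AzureWave→Band E = $4015M.
AzureWave's own top band is Band F ($771M), but forcing AzureWave→Band F and reassigning the rest optimally gives only $3593M — worse by 450.

AzureWave receives Band D.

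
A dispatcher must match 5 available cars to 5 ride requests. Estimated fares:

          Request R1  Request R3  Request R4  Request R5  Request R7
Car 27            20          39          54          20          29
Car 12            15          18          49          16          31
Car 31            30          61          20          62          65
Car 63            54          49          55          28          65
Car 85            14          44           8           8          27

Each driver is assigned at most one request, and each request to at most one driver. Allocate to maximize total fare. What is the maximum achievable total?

Optimal: Car 27→Request R4 ($54), Car 12→Request R7 ($31), Car 31→Request R5 ($62), Car 63→Request R1 ($54), Car 85→Request R3 ($44) — total 54+31+62+54+44 = $245.
Column-greedy (each request in turn goes to its best remaining driver) gives $212, worse by 33.
Swapping Car 27↔Car 12 (Car 27→Request R7 $29, Car 12→Request R4 $49) loses 7.

Max total: $245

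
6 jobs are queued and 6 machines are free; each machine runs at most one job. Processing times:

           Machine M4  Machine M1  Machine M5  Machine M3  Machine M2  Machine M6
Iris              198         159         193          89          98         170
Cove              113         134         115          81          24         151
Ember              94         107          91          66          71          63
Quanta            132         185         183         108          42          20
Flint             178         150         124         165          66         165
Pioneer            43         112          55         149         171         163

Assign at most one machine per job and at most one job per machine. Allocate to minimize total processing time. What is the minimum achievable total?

This is a one-to-one assignment (minimum-cost bipartite matching).
Optimal: Iris→Machine M3 (89 min), Cove→Machine M2 (24 min), Ember→Machine M1 (107 min), Quanta→Machine M6 (20 min), Flint→Machine M5 (124 min), Pioneer→Machine M4 (43 min) — total 89+24+107+20+124+43 = 407 min.
Every other assignment is strictly worse.

Minimum total: 407 min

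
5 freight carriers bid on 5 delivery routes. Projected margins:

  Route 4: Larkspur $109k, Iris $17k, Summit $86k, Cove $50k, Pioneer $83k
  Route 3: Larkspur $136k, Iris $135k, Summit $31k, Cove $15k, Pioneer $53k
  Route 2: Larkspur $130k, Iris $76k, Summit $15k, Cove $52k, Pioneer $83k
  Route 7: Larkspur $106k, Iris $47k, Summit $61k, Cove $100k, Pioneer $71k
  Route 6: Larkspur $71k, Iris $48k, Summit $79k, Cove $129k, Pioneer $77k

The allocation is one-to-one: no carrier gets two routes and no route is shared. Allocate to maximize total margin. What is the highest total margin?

Optimal: Larkspur→Route 2 ($130k), Iris→Route 3 ($135k), Summit→Route 4 ($86k), Cove→Route 6 ($129k), Pioneer→Route 7 ($71k) — total 130+135+86+129+71 = $551k.
Row-greedy (each carrier in turn takes its best remaining route) gives $498k, worse by 53.

Max total: $551k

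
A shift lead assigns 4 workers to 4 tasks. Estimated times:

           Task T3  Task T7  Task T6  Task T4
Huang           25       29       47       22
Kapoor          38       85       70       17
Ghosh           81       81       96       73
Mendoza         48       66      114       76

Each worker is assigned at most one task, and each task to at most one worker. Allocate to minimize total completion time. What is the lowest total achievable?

Treat this as an assignment problem: match each worker to one task.
Optimal: Huang→Task T7 (29 min), Kapoor→Task T4 (17 min), Ghosh→Task T6 (96 min), Mendoza→Task T3 (48 min) — total 29+17+96+48 = 190 min.
Row-greedy (each worker in turn takes its cheapest remaining task) gives 255 min, worse by 65.
Next-best assignment: Huang→Task T6, Kapoor→Task T4, Ghosh→Task T7, Mendoza→Task T3 = 193 min.
Every other assignment is strictly worse.

Min total: 190 min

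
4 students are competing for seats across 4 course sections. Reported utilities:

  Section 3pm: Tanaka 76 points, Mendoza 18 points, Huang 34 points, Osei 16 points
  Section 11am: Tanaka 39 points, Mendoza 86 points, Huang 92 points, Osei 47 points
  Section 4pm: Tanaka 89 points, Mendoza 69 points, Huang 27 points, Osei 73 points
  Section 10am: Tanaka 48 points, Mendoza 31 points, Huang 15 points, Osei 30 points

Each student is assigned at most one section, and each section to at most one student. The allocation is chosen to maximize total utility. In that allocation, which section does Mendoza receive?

Mendoza receives Section 10am.

Optimal: Tanaka→Section 3pm (76 points), Mendoza→Section 10am (31 points), Huang→Section 11am (92 points), Osei→Section 4pm (73 points) — total 76+31+92+73 = 272 points.
Every other assignment is strictly worse.
Mendoza's own top section is Section 11am (86 points), but forcing Mendoza→Section 11am and reassigning the rest optimally gives only 250 points — worse by 22.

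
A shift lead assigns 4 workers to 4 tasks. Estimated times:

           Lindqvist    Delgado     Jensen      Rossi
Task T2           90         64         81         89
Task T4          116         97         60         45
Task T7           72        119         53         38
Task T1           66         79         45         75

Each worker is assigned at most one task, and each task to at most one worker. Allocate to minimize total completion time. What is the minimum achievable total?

Optimal: Lindqvist→Task T7 (72 min), Delgado→Task T2 (64 min), Jensen→Task T1 (45 min), Rossi→Task T4 (45 min) — total 72+64+45+45 = 226 min.
Min-entry greedy (repeatedly take the single cheapest remaining cell) gives 263 min, worse by 37.
Swapping Delgado↔Rossi (Delgado→Task T4 97 min, Rossi→Task T2 89 min) adds 77.
Checked against all permutations: 226 min is optimal.

Minimum total: 226 min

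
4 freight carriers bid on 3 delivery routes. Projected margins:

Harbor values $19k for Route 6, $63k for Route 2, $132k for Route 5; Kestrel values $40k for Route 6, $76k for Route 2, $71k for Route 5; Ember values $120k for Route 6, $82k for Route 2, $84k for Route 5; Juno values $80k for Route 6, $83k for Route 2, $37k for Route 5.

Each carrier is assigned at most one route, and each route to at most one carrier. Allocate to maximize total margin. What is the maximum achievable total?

Maximum total: $335k

Optimal: Ember→Route 6 ($120k), Juno→Route 2 ($83k), Harbor→Route 5 ($132k) — total 120+83+132 = $335k.
Row-greedy (each carrier in turn takes its best remaining route) gives $328k, worse by 7.
Next-best assignment: Ember→Route 6, Kestrel→Route 2, Harbor→Route 5 = $328k.
Swapping Juno↔Ember (Juno→Route 6 $80k, Ember→Route 2 $82k) loses 41.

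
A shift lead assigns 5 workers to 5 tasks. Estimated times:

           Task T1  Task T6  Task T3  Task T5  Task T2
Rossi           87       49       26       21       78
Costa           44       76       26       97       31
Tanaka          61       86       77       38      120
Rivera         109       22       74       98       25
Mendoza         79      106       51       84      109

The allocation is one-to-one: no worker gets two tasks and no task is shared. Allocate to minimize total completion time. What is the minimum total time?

Optimal: Rossi→Task T5 (21 min), Costa→Task T2 (31 min), Tanaka→Task T1 (61 min), Rivera→Task T6 (22 min), Mendoza→Task T3 (51 min) — total 21+31+61+22+51 = 186 min.
Next-best assignment: Rossi→Task T3, Costa→Task T2, Tanaka→Task T5, Rivera→Task T6, Mendoza→Task T1 = 196 min.

Minimum total: 186 min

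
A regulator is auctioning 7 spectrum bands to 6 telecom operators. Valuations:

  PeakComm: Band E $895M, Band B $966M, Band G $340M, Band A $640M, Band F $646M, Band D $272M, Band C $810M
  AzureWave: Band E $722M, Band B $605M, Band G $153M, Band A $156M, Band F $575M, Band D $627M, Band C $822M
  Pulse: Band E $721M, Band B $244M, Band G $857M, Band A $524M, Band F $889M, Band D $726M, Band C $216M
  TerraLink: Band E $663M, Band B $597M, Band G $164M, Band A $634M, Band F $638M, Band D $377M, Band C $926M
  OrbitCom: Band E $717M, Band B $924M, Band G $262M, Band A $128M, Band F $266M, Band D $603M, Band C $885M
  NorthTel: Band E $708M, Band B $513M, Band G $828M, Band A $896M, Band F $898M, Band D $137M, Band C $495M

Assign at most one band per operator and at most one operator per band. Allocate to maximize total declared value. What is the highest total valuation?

Optimal: PeakComm→Band E ($895M), AzureWave→Band D ($627M), Pulse→Band F ($889M), TerraLink→Band C ($926M), OrbitCom→Band B ($924M), NorthTel→Band A ($896M) — total 895+627+889+926+924+896 = $5157M.

Max total: $5157M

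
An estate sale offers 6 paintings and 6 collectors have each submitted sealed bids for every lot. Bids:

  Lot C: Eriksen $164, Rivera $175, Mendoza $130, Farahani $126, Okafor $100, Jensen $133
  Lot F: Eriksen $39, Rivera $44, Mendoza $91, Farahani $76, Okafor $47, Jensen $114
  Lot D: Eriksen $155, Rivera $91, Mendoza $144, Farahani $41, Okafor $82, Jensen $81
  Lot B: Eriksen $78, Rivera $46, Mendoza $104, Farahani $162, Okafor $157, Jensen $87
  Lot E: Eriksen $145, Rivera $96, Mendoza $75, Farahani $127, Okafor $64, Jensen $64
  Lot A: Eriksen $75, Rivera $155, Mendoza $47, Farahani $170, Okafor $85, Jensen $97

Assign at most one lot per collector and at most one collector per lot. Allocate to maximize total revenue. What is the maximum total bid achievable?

Optimal: Eriksen→Lot E ($145), Rivera→Lot C ($175), Mendoza→Lot D ($144), Farahani→Lot A ($170), Okafor→Lot B ($157), Jensen→Lot F ($114) — total 145+175+144+170+157+114 = $905.
Column-greedy (each lot in turn goes to its best remaining collector) gives $766, worse by 139.
Swapping Farahani↔Eriksen (Farahani→Lot E $127, Eriksen→Lot A $75) loses 113.
No other one-to-one assignment exceeds $905.

Maximum total: $905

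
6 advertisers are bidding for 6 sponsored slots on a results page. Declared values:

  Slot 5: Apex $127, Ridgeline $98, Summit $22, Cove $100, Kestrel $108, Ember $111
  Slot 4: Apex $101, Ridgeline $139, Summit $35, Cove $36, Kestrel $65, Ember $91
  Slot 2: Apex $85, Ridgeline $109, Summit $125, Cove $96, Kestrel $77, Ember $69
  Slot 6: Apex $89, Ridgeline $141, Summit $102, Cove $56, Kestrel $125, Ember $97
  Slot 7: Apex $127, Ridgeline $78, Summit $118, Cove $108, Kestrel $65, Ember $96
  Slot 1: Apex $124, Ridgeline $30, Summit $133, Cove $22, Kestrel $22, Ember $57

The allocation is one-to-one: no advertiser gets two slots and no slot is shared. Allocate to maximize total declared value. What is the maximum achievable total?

Maximum total: $732

Treat this as an assignment problem: match each advertiser to one slot.
Optimal: Apex→Slot 1 ($124), Ridgeline→Slot 4 ($139), Summit→Slot 2 ($125), Cove→Slot 7 ($108), Kestrel→Slot 6 ($125), Ember→Slot 5 ($111) — total 124+139+125+108+125+111 = $732.
Column-greedy (each slot in turn goes to its best remaining advertiser) gives $681, worse by 51.
Swapping Ember↔Summit (Ember→Slot 2 $69, Summit→Slot 5 $22) loses 145.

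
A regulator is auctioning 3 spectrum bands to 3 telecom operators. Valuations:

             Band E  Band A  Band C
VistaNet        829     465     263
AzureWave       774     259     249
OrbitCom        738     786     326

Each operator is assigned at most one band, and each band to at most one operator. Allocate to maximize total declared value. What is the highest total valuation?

Optimal: VistaNet→Band E ($829M), AzureWave→Band C ($249M), OrbitCom→Band A ($786M) — total 829+249+786 = $1864M.
Row-greedy (each operator in turn takes its best remaining band) gives $1414M, worse by 450.
Next-best assignment: VistaNet→Band C, AzureWave→Band E, OrbitCom→Band A = $1823M.
Swapping OrbitCom↔AzureWave (OrbitCom→Band C $326M, AzureWave→Band A $259M) loses 450.
Checked against all permutations: $1864M is optimal.

Maximum total: $1864M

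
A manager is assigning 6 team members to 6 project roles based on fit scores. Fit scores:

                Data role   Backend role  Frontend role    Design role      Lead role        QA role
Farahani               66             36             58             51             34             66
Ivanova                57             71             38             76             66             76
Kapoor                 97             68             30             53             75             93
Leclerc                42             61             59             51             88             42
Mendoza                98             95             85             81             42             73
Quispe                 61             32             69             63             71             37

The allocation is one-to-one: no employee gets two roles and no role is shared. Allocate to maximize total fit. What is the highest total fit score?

Treat this as an assignment problem: match each employee to one role.
Optimal: Farahani→QA role (66 pts), Ivanova→Design role (76 pts), Kapoor→Data role (97 pts), Leclerc→Lead role (88 pts), Mendoza→Backend role (95 pts), Quispe→Frontend role (69 pts) — total 66+76+97+88+95+69 = 491 pts.
Max-entry greedy (repeatedly take the single best remaining cell) gives 460 pts, worse by 31.
Checked against all permutations: 491 pts is optimal.

Max total: 491 pts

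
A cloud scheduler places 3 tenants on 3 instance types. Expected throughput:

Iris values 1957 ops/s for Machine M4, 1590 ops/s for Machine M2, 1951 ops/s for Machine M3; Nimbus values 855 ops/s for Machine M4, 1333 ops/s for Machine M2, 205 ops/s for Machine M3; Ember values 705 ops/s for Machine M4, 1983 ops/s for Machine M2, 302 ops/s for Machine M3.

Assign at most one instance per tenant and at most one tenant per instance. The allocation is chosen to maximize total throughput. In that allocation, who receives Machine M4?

Optimal: Iris→Machine M3 (1951 ops/s), Nimbus→Machine M4 (855 ops/s), Ember→Machine M2 (1983 ops/s) — total 1951+855+1983 = 4789 ops/s.
Max-entry greedy (repeatedly take the single best remaining cell) gives 4145 ops/s, worse by 644.
Swapping Nimbus↔Ember (Nimbus→Machine M2 1333 ops/s, Ember→Machine M4 705 ops/s) loses 800.
Nimbus's own top instance is Machine M2 (1333 ops/s), but forcing Nimbus→Machine M2 and reassigning the rest optimally gives only 3989 ops/s — worse by 800.

Nimbus receives Machine M4.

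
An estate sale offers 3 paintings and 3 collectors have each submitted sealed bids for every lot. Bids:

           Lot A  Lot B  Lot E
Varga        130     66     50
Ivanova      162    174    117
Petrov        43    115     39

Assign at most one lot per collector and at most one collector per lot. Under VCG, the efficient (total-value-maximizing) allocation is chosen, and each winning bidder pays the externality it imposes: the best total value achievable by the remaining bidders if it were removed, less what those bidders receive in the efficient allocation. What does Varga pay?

Efficient allocation: Varga→Lot A ($130), Ivanova→Lot E ($117), Petrov→Lot B ($115); total welfare W = $362.
Varga receives Lot A at value $130, so the others get W − 130 = $232.
Without Varga: best allocation of the remaining 2 bidders over all 3 lots is Ivanova→Lot A ($162), Petrov→Lot B ($115), total $277.
VCG payment = (others' best without Varga) − (others' welfare with Varga) = 277 − 232 = $45.

Varga pays $45.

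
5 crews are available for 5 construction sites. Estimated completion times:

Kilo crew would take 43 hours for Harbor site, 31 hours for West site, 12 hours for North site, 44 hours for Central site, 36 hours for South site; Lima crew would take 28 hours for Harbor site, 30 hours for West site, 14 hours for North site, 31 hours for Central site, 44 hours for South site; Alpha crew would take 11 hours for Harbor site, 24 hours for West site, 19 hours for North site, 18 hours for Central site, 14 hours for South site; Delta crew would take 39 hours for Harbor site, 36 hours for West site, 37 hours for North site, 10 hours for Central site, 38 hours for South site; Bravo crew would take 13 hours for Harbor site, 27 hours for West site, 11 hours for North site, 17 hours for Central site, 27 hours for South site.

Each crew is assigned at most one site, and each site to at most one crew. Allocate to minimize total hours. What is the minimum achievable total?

Optimal: Kilo crew→North site (12 hours), Lima crew→West site (30 hours), Alpha crew→South site (14 hours), Delta crew→Central site (10 hours), Bravo crew→Harbor site (13 hours) — total 12+30+14+10+13 = 79 hours.

Minimum total: 79 hours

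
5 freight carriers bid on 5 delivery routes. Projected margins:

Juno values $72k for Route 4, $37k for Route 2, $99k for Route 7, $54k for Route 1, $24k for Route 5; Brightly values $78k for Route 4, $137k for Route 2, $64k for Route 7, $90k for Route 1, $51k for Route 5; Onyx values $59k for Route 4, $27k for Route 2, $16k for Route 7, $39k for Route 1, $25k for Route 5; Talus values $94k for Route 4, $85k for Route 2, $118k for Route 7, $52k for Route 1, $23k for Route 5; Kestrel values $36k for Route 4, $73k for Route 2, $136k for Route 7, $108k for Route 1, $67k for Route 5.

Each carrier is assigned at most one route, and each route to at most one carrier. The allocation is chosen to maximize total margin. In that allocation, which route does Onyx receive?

Optimal: Juno→Route 7 ($99k), Brightly→Route 2 ($137k), Onyx→Route 5 ($25k), Talus→Route 4 ($94k), Kestrel→Route 1 ($108k) — total 99+137+25+94+108 = $463k.
Column-greedy (each route in turn goes to its best remaining carrier) gives $446k, worse by 17.
Next-best assignment: Juno→Route 4, Brightly→Route 2, Onyx→Route 5, Talus→Route 7, Kestrel→Route 1 = $460k.
Onyx's own top route is Route 4 ($59k), but forcing Onyx→Route 4 and reassigning the rest optimally gives only $446k — worse by 17.

Onyx receives Route 5.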